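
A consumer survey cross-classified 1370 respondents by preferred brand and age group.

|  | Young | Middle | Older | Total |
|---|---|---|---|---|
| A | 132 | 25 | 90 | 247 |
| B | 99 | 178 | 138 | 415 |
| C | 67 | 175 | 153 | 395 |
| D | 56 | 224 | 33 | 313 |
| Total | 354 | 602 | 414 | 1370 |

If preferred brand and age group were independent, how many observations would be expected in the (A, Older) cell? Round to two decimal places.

74.64

Row total (A) = 247; column total (Older) = 414; grand total N = 1370.
Expected count = (row total × column total) / N = 247 × 414 / 1370 = 74.64.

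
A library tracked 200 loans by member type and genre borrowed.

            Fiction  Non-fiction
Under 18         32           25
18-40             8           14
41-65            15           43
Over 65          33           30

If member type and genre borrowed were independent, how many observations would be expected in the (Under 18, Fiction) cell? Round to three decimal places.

25.080

Row total (Under 18) = 57; column total (Fiction) = 88; grand total N = 200.
Expected count = (row total × column total) / N = 57 × 88 / 200 = 25.080.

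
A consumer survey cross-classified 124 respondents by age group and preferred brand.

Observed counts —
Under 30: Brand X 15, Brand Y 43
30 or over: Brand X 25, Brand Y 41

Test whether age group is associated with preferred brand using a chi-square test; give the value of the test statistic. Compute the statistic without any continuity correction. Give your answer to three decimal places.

2.040

Row totals: 58, 66. Column totals: 40, 84. Grand total N = 124.
Expected counts (row total × column total / N):
  Under 30, Brand X: 58×40/124 = 18.7097
  Under 30, Brand Y: 58×84/124 = 39.2903
  30 or over, Brand X: 66×40/124 = 21.2903
  30 or over, Brand Y: 66×84/124 = 44.7097
Contributions (O − E)²/E:
  (15 − 18.7097)²/18.7097 = 0.7355
  (43 − 39.2903)²/39.2903 = 0.3503
  (25 − 21.2903)²/21.2903 = 0.6464
  (41 − 44.7097)²/44.7097 = 0.3078
χ² = 0.7355 + 0.3503 + 0.6464 + 0.3078 = 2.040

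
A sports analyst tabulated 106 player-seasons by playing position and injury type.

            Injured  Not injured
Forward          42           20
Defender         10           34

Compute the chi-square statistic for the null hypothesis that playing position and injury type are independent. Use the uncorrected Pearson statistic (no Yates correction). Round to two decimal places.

Row totals: 62, 44. Column totals: 52, 54. Grand total N = 106.
Expected counts (row total × column total / N):
  Forward, Injured: 62×52/106 = 30.415
  Forward, Not injured: 62×54/106 = 31.585
  Defender, Injured: 44×52/106 = 21.585
  Defender, Not injured: 44×54/106 = 22.415
Contributions (O − E)²/E:
  (42 − 30.415)²/30.415 = 4.4127
  (20 − 31.585)²/31.585 = 4.2492
  (10 − 21.585)²/21.585 = 6.2178
  (34 − 22.415)²/22.415 = 5.9876
χ² = 4.4127 + 4.2492 + 6.2178 + 5.9876 = 20.87

20.87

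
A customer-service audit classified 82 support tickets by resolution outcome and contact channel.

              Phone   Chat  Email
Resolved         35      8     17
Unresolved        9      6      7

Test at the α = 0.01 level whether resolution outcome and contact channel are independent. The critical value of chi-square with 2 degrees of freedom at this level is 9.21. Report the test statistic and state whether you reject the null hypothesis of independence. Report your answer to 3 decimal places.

Row totals: 60, 22. Column totals: 44, 14, 24. Grand total N = 82.
Expected counts (row total × column total / N):
  Resolved, Phone: 60×44/82 = 32.1951
  Resolved, Chat: 60×14/82 = 10.2439
  Resolved, Email: 60×24/82 = 17.5610
  Unresolved, Phone: 22×44/82 = 11.8049
  Unresolved, Chat: 22×14/82 = 3.7561
  Unresolved, Email: 22×24/82 = 6.4390
Contributions (O − E)²/E:
  (35 − 32.1951)²/32.1951 = 0.2444
  (8 − 10.2439)²/10.2439 = 0.4915
  (17 − 17.5610)²/17.5610 = 0.0179
  (9 − 11.8049)²/11.8049 = 0.6665
  (6 − 3.7561)²/3.7561 = 1.3405
  (7 − 6.4390)²/6.4390 = 0.0489
χ² = 0.2444 + 0.4915 + 0.0179 + 0.6665 + 1.3405 + 0.0489 = 2.810
df = (2−1)(3−1) = 2. Since 2.810 < 9.21, fail to reject the null hypothesis of independence at α = 0.01.

2.810; fail to reject H₀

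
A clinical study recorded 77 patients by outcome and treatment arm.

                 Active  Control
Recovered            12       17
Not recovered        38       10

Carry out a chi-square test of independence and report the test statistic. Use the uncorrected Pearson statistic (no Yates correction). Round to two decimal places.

Row totals: 29, 48. Column totals: 50, 27. Grand total N = 77.
Expected counts (row total × column total / N):
  Recovered, Active: 29×50/77 = 18.831
  Recovered, Control: 29×27/77 = 10.169
  Not recovered, Active: 48×50/77 = 31.169
  Not recovered, Control: 48×27/77 = 16.831
Contributions (O − E)²/E:
  (12 − 18.831)²/18.831 = 2.4780
  (17 − 10.169)²/10.169 = 4.5887
  (38 − 31.169)²/31.169 = 1.4971
  (10 − 16.831)²/16.831 = 2.7724
χ² = 2.4780 + 4.5887 + 1.4971 + 2.7724 = 11.34

11.34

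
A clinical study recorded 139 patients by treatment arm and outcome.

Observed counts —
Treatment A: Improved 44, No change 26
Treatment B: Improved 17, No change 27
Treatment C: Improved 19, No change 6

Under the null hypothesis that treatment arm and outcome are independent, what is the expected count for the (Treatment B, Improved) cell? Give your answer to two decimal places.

25.32

Row total (Treatment B) = 44; column total (Improved) = 80; grand total N = 139.
Expected count = (row total × column total) / N = 44 × 80 / 139 = 25.32.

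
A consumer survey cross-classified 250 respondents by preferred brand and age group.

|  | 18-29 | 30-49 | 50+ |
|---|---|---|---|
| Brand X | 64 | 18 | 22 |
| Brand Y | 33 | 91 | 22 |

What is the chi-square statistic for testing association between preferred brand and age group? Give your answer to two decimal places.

Row totals: 104, 146. Column totals: 97, 109, 44. Grand total N = 250.
Expected counts (row total × column total / N):
  Brand X, 18-29: 104×97/250 = 40.352
  Brand X, 30-49: 104×109/250 = 45.344
  Brand X, 50+: 104×44/250 = 18.304
  Brand Y, 18-29: 146×97/250 = 56.648
  Brand Y, 30-49: 146×109/250 = 63.656
  Brand Y, 50+: 146×44/250 = 25.696
Contributions (O − E)²/E:
  (64 − 40.352)²/40.352 = 13.8587
  (18 − 45.344)²/45.344 = 16.4894
  (22 − 18.304)²/18.304 = 0.7463
  (33 − 56.648)²/56.648 = 9.8720
  (91 − 63.656)²/63.656 = 11.7459
  (22 − 25.696)²/25.696 = 0.5316
χ² = 13.8587 + 16.4894 + 0.7463 + 9.8720 + 11.7459 + 0.5316 = 53.24

53.24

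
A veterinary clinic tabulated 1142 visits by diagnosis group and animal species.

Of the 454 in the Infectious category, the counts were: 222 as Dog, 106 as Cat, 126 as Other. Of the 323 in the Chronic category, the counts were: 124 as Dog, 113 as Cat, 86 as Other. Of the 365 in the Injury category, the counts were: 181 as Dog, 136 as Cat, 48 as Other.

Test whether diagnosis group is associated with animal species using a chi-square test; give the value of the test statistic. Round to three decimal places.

Row totals: 454, 323, 365. Column totals: 527, 355, 260. Grand total N = 1142.
Expected counts (row total × column total / N):
  Infectious, Dog: 454×527/1142 = 209.50788
  Infectious, Cat: 454×355/1142 = 141.12960
  Infectious, Other: 454×260/1142 = 103.36252
  Chronic, Dog: 323×527/1142 = 149.05517
  Chronic, Cat: 323×355/1142 = 100.40718
  Chronic, Other: 323×260/1142 = 73.53765
  Injury, Dog: 365×527/1142 = 168.43695
  Injury, Cat: 365×355/1142 = 113.46322
  Injury, Other: 365×260/1142 = 83.09982
Contributions (O − E)²/E:
  (222 − 209.50788)²/209.50788 = 0.7449
  (106 − 141.12960)²/141.12960 = 8.7444
  (126 − 103.36252)²/103.36252 = 4.9578
  (124 − 149.05517)²/149.05517 = 4.2116
  (113 − 100.40718)²/100.40718 = 1.5794
  (86 − 73.53765)²/73.53765 = 2.1120
  (181 − 168.43695)²/168.43695 = 0.9370
  (136 − 113.46322)²/113.46322 = 4.4764
  (48 − 83.09982)²/83.09982 = 14.8255
χ² = 0.7449 + 8.7444 + 4.9578 + 4.2116 + 1.5794 + 2.1120 + 0.9370 + 4.4764 + 14.8255 = 42.589

42.589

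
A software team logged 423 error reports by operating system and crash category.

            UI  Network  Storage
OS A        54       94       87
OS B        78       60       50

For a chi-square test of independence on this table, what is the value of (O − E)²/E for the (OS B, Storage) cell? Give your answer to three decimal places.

1.947

Row total (OS B) = 188; column total (Storage) = 137; N = 423.
Expected count E = 188 × 137 / 423 = 60.8889.
Contribution = (O − E)²/E = (50 − 60.8889)² / 60.8889 = 1.947.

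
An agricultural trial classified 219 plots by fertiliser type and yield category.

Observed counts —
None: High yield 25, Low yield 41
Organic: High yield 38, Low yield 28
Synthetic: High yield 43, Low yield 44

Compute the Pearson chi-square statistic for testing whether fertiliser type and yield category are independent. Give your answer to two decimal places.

5.19

Row totals: 66, 66, 87. Column totals: 106, 113. Grand total N = 219.
Expected counts (row total × column total / N):
  None, High yield: 66×106/219 = 31.945
  None, Low yield: 66×113/219 = 34.055
  Organic, High yield: 66×106/219 = 31.945
  Organic, Low yield: 66×113/219 = 34.055
  Synthetic, High yield: 87×106/219 = 42.110
  Synthetic, Low yield: 87×113/219 = 44.890
Contributions (O − E)²/E:
  (25 − 31.945)²/31.945 = 1.5099
  (41 − 34.055)²/34.055 = 1.4163
  (38 − 31.945)²/31.945 = 1.1477
  (28 − 34.055)²/34.055 = 1.0766
  (43 − 42.110)²/42.110 = 0.0188
  (44 − 44.890)²/44.890 = 0.0176
χ² = 1.5099 + 1.4163 + 1.1477 + 1.0766 + 0.0188 + 0.0176 = 5.19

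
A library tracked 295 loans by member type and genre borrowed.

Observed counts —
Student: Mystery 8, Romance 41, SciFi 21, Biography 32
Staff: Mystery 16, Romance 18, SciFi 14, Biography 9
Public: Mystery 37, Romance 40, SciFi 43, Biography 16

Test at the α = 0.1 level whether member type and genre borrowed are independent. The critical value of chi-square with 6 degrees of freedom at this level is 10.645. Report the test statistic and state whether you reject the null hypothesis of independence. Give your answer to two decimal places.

29.37; reject H₀

Row totals: 102, 57, 136. Column totals: 61, 99, 78, 57. Grand total N = 295.
Expected counts (row total × column total / N):
  Student, Mystery: 102×61/295 = 21.092
  Student, Romance: 102×99/295 = 34.231
  Student, SciFi: 102×78/295 = 26.969
  Student, Biography: 102×57/295 = 19.708
  Staff, Mystery: 57×61/295 = 11.786
  Staff, Romance: 57×99/295 = 19.129
  Staff, SciFi: 57×78/295 = 15.071
  Staff, Biography: 57×57/295 = 11.014
  Public, Mystery: 136×61/295 = 28.122
  Public, Romance: 136×99/295 = 45.641
  Public, SciFi: 136×78/295 = 35.959
  Public, Biography: 136×57/295 = 26.278
Contributions (O − E)²/E:
  (8 − 21.092)²/21.092 = 8.1263
  (41 − 34.231)²/34.231 = 1.3385
  (21 − 26.969)²/26.969 = 1.3211
  (32 − 19.708)²/19.708 = 7.6666
  (16 − 11.786)²/11.786 = 1.5067
  (18 − 19.129)²/19.129 = 0.0666
  (14 − 15.071)²/15.071 = 0.0761
  (9 − 11.014)²/11.014 = 0.3683
  (37 − 28.122)²/28.122 = 2.8027
  (40 − 45.641)²/45.641 = 0.6972
  (43 − 35.959)²/35.959 = 1.3787
  (16 − 26.278)²/26.278 = 4.0200
χ² = 8.1263 + 1.3385 + 1.3211 + 7.6666 + 1.5067 + 0.0666 + 0.0761 + 0.3683 + 2.8027 + 0.6972 + 1.3787 + 4.0200 = 29.37
df = (3−1)(4−1) = 6. Since 29.37 > 10.645, reject the null hypothesis of independence at α = 0.1.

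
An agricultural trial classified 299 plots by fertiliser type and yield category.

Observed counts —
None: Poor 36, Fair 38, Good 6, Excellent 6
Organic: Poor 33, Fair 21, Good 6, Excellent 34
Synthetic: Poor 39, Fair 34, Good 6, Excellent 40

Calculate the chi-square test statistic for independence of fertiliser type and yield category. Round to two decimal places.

Row totals: 86, 94, 119. Column totals: 108, 93, 18, 80. Grand total N = 299.
Expected counts (row total × column total / N):
  None, Poor: 86×108/299 = 31.064
  None, Fair: 86×93/299 = 26.749
  None, Good: 86×18/299 = 5.177
  None, Excellent: 86×80/299 = 23.010
  Organic, Poor: 94×108/299 = 33.953
  Organic, Fair: 94×93/299 = 29.237
  Organic, Good: 94×18/299 = 5.659
  Organic, Excellent: 94×80/299 = 25.151
  Synthetic, Poor: 119×108/299 = 42.983
  Synthetic, Fair: 119×93/299 = 37.013
  Synthetic, Good: 119×18/299 = 7.164
  Synthetic, Excellent: 119×80/299 = 31.839
Contributions (O − E)²/E:
  (36 − 31.064)²/31.064 = 0.7843
  (38 − 26.749)²/26.749 = 4.7323
  (6 − 5.177)²/5.177 = 0.1308
  (6 − 23.010)²/23.010 = 12.5745
  (33 − 33.953)²/33.953 = 0.0267
  (21 − 29.237)²/29.237 = 2.3206
  (6 − 5.659)²/5.659 = 0.0205
  (34 − 25.151)²/25.151 = 3.1134
  (39 − 42.983)²/42.983 = 0.3691
  (34 − 37.013)²/37.013 = 0.2453
  (6 − 7.164)²/7.164 = 0.1891
  (40 − 31.839)²/31.839 = 2.0918
χ² = 0.7843 + 4.7323 + 0.1308 + 12.5745 + 0.0267 + 2.3206 + 0.0205 + 3.1134 + 0.3691 + 0.2453 + 0.1891 + 2.0918 = 26.60

26.60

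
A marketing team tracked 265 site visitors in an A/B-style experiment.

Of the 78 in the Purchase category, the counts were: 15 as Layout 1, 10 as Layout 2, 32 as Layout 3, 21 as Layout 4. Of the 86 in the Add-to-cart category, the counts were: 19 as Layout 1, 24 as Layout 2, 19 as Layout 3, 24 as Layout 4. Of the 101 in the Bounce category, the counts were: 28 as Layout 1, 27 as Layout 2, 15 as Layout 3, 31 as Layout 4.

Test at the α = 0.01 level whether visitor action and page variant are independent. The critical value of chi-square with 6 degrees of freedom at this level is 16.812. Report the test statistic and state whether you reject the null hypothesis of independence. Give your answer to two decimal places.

19.23; reject H₀

Row totals: 78, 86, 101. Column totals: 62, 61, 66, 76. Grand total N = 265.
Expected counts (row total × column total / N):
  Purchase, Layout 1: 78×62/265 = 18.249
  Purchase, Layout 2: 78×61/265 = 17.955
  Purchase, Layout 3: 78×66/265 = 19.426
  Purchase, Layout 4: 78×76/265 = 22.370
  Add-to-cart, Layout 1: 86×62/265 = 20.121
  Add-to-cart, Layout 2: 86×61/265 = 19.796
  Add-to-cart, Layout 3: 86×66/265 = 21.419
  Add-to-cart, Layout 4: 86×76/265 = 24.664
  Bounce, Layout 1: 101×62/265 = 23.630
  Bounce, Layout 2: 101×61/265 = 23.249
  Bounce, Layout 3: 101×66/265 = 25.155
  Bounce, Layout 4: 101×76/265 = 28.966
Contributions (O − E)²/E:
  (15 − 18.249)²/18.249 = 0.5784
  (10 − 17.955)²/17.955 = 3.5245
  (32 − 19.426)²/19.426 = 8.1389
  (21 − 22.370)²/22.370 = 0.0839
  (19 − 20.121)²/20.121 = 0.0625
  (24 − 19.796)²/19.796 = 0.8928
  (19 − 21.419)²/21.419 = 0.2732
  (24 − 24.664)²/24.664 = 0.0179
  (28 − 23.630)²/23.630 = 0.8082
  (27 − 23.249)²/23.249 = 0.6052
  (15 − 25.155)²/25.155 = 4.0995
  (31 − 28.966)²/28.966 = 0.1428
χ² = 0.5784 + 3.5245 + 8.1389 + 0.0839 + 0.0625 + 0.8928 + 0.2732 + 0.0179 + 0.8082 + 0.6052 + 4.0995 + 0.1428 = 19.23
df = (3−1)(4−1) = 6. Since 19.23 > 16.812, reject the null hypothesis of independence at α = 0.01.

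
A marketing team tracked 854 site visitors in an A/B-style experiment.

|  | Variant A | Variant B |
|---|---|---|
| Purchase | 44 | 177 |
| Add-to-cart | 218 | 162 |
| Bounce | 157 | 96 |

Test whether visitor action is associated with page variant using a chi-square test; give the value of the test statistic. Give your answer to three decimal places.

102.737

Row totals: 221, 380, 253. Column totals: 419, 435. Grand total N = 854.
Expected counts (row total × column total / N):
  Purchase, Variant A: 221×419/854 = 108.4297
  Purchase, Variant B: 221×435/854 = 112.5703
  Add-to-cart, Variant A: 380×419/854 = 186.4403
  Add-to-cart, Variant B: 380×435/854 = 193.5597
  Bounce, Variant A: 253×419/854 = 124.1300
  Bounce, Variant B: 253×435/854 = 128.8700
Contributions (O − E)²/E:
  (44 − 108.4297)²/108.4297 = 38.2846
  (177 − 112.5703)²/112.5703 = 36.8764
  (218 − 186.4403)²/186.4403 = 5.3423
  (162 − 193.5597)²/193.5597 = 5.1458
  (157 − 124.1300)²/124.1300 = 8.7041
  (96 − 128.8700)²/128.8700 = 8.3839
χ² = 38.2846 + 36.8764 + 5.3423 + 5.1458 + 8.7041 + 8.3839 = 102.737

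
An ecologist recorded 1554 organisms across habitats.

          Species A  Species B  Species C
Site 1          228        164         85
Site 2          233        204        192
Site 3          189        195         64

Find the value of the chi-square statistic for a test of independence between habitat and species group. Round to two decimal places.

Row totals: 477, 629, 448. Column totals: 650, 563, 341. Grand total N = 1554.
Expected counts (row total × column total / N):
  Site 1, Species A: 477×650/1554 = 199.517
  Site 1, Species B: 477×563/1554 = 172.813
  Site 1, Species C: 477×341/1554 = 104.670
  Site 2, Species A: 629×650/1554 = 263.095
  Site 2, Species B: 629×563/1554 = 227.881
  Site 2, Species C: 629×341/1554 = 138.024
  Site 3, Species A: 448×650/1554 = 187.387
  Site 3, Species B: 448×563/1554 = 162.306
  Site 3, Species C: 448×341/1554 = 98.306
Contributions (O − E)²/E:
  (228 − 199.517)²/199.517 = 4.0662
  (164 − 172.813)²/172.813 = 0.4494
  (85 − 104.670)²/104.670 = 3.6965
  (233 − 263.095)²/263.095 = 3.4425
  (204 − 227.881)²/227.881 = 2.5026
  (192 − 138.024)²/138.024 = 21.1080
  (189 − 187.387)²/187.387 = 0.0139
  (195 − 162.306)²/162.306 = 6.5857
  (64 − 98.306)²/98.306 = 11.9718
χ² = 4.0662 + 0.4494 + 3.6965 + 3.4425 + 2.5026 + 21.1080 + 0.0139 + 6.5857 + 11.9718 = 53.84

53.84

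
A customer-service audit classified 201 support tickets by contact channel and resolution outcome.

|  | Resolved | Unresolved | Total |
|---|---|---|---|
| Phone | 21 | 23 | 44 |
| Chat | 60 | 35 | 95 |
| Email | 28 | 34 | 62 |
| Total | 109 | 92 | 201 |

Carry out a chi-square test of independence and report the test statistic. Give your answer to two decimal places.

Grand total N = 201.
Expected counts (row total × column total / N):
  Phone, Resolved: 44×109/201 = 23.8607
  Phone, Unresolved: 44×92/201 = 20.1393
  Chat, Resolved: 95×109/201 = 51.5174
  Chat, Unresolved: 95×92/201 = 43.4826
  Email, Resolved: 62×109/201 = 33.6219
  Email, Unresolved: 62×92/201 = 28.3781
Contributions (O − E)²/E:
  (21 − 23.8607)²/23.8607 = 0.3430
  (23 − 20.1393)²/20.1393 = 0.4063
  (60 − 51.5174)²/51.5174 = 1.3967
  (35 − 43.4826)²/43.4826 = 1.6548
  (28 − 33.6219)²/33.6219 = 0.9400
  (34 − 28.3781)²/28.3781 = 1.1137
χ² = 0.3430 + 0.4063 + 1.3967 + 1.6548 + 0.9400 + 1.1137 = 5.85

5.85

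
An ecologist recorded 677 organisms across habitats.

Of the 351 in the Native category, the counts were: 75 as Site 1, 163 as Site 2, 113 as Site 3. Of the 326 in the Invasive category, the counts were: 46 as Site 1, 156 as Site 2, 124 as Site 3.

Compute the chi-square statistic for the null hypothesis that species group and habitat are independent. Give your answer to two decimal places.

6.70

Row totals: 351, 326. Column totals: 121, 319, 237. Grand total N = 677.
Expected counts (row total × column total / N):
  Native, Site 1: 351×121/677 = 62.734
  Native, Site 2: 351×319/677 = 165.390
  Native, Site 3: 351×237/677 = 122.876
  Invasive, Site 1: 326×121/677 = 58.266
  Invasive, Site 2: 326×319/677 = 153.610
  Invasive, Site 3: 326×237/677 = 114.124
Contributions (O − E)²/E:
  (75 − 62.734)²/62.734 = 2.3983
  (163 − 165.390)²/165.390 = 0.0345
  (113 − 122.876)²/122.876 = 0.7938
  (46 − 58.266)²/58.266 = 2.5822
  (156 − 153.610)²/153.610 = 0.0372
  (124 − 114.124)²/114.124 = 0.8546
χ² = 2.3983 + 0.0345 + 0.7938 + 2.5822 + 0.0372 + 0.8546 = 6.70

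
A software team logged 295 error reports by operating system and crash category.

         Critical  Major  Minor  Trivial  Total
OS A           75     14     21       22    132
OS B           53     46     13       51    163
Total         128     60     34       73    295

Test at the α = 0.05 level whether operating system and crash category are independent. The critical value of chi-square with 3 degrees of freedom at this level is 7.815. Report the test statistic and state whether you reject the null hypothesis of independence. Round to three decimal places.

Grand total N = 295.
Expected counts (row total × column total / N):
  OS A, Critical: 132×128/295 = 57.2746
  OS A, Major: 132×60/295 = 26.8475
  OS A, Minor: 132×34/295 = 15.2136
  OS A, Trivial: 132×73/295 = 32.6644
  OS B, Critical: 163×128/295 = 70.7254
  OS B, Major: 163×60/295 = 33.1525
  OS B, Minor: 163×34/295 = 18.7864
  OS B, Trivial: 163×73/295 = 40.3356
Contributions (O − E)²/E:
  (75 − 57.2746)²/57.2746 = 5.4857
  (14 − 26.8475)²/26.8475 = 6.1480
  (21 − 15.2136)²/15.2136 = 2.2008
  (22 − 32.6644)²/32.6644 = 3.4818
  (53 − 70.7254)²/70.7254 = 4.4424
  (46 − 33.1525)²/33.1525 = 4.9788
  (13 − 18.7864)²/18.7864 = 1.7823
  (51 − 40.3356)²/40.3356 = 2.8196
χ² = 5.4857 + 6.1480 + 2.2008 + 3.4818 + 4.4424 + 4.9788 + 1.7823 + 2.8196 = 31.339
df = (2−1)(4−1) = 3. Since 31.339 > 7.815, reject the null hypothesis of independence at α = 0.05.

31.339; reject H₀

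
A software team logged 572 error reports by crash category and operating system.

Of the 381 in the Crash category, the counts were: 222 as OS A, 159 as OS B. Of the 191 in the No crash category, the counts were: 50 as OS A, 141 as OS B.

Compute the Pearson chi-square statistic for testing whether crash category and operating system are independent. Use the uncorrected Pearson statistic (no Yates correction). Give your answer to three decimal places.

Row totals: 381, 191. Column totals: 272, 300. Grand total N = 572.
Expected counts (row total × column total / N):
  Crash, OS A: 381×272/572 = 181.1748
  Crash, OS B: 381×300/572 = 199.8252
  No crash, OS A: 191×272/572 = 90.8252
  No crash, OS B: 191×300/572 = 100.1748
Contributions (O − E)²/E:
  (222 − 181.1748)²/181.1748 = 9.1994
  (159 − 199.8252)²/199.8252 = 8.3408
  (50 − 90.8252)²/90.8252 = 18.3506
  (141 − 100.1748)²/100.1748 = 16.6379
χ² = 9.1994 + 8.3408 + 18.3506 + 16.6379 = 52.529

52.529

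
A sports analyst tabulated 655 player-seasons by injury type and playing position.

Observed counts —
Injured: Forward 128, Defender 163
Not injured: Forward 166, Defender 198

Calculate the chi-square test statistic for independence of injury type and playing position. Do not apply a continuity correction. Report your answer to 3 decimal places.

0.171

Row totals: 291, 364. Column totals: 294, 361. Grand total N = 655.
Expected counts (row total × column total / N):
  Injured, Forward: 291×294/655 = 130.6168
  Injured, Defender: 291×361/655 = 160.3832
  Not injured, Forward: 364×294/655 = 163.3832
  Not injured, Defender: 364×361/655 = 200.6168
Contributions (O − E)²/E:
  (128 − 130.6168)²/130.6168 = 0.0524
  (163 − 160.3832)²/160.3832 = 0.0427
  (166 − 163.3832)²/163.3832 = 0.0419
  (198 − 200.6168)²/200.6168 = 0.0341
χ² = 0.0524 + 0.0427 + 0.0419 + 0.0341 = 0.171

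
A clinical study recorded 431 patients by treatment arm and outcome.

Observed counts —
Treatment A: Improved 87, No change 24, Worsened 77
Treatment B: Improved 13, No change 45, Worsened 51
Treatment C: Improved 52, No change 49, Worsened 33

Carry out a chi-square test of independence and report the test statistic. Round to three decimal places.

Row totals: 188, 109, 134. Column totals: 152, 118, 161. Grand total N = 431.
Expected counts (row total × column total / N):
  Treatment A, Improved: 188×152/431 = 66.3016
  Treatment A, No change: 188×118/431 = 51.4710
  Treatment A, Worsened: 188×161/431 = 70.2274
  Treatment B, Improved: 109×152/431 = 38.4408
  Treatment B, No change: 109×118/431 = 29.8422
  Treatment B, Worsened: 109×161/431 = 40.7169
  Treatment C, Improved: 134×152/431 = 47.2575
  Treatment C, No change: 134×118/431 = 36.6868
  Treatment C, Worsened: 134×161/431 = 50.0557
Contributions (O − E)²/E:
  (87 − 66.3016)²/66.3016 = 6.4617
  (24 − 51.4710)²/51.4710 = 14.6618
  (77 − 70.2274)²/70.2274 = 0.6531
  (13 − 38.4408)²/38.4408 = 16.8372
  (45 − 29.8422)²/29.8422 = 7.6991
  (51 − 40.7169)²/40.7169 = 2.5970
  (52 − 47.2575)²/47.2575 = 0.4759
  (49 − 36.6868)²/36.6868 = 4.1327
  (33 − 50.0557)²/50.0557 = 5.8115
χ² = 6.4617 + 14.6618 + 0.6531 + 16.8372 + 7.6991 + 2.5970 + 0.4759 + 4.1327 + 5.8115 = 59.330

59.330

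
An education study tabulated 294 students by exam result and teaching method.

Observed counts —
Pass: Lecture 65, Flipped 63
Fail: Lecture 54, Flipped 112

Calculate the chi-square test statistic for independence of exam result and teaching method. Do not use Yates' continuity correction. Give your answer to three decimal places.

9.992

Row totals: 128, 166. Column totals: 119, 175. Grand total N = 294.
Expected counts (row total × column total / N):
  Pass, Lecture: 128×119/294 = 51.8095
  Pass, Flipped: 128×175/294 = 76.1905
  Fail, Lecture: 166×119/294 = 67.1905
  Fail, Flipped: 166×175/294 = 98.8095
Contributions (O − E)²/E:
  (65 − 51.8095)²/51.8095 = 3.3583
  (63 − 76.1905)²/76.1905 = 2.2836
  (54 − 67.1905)²/67.1905 = 2.5895
  (112 − 98.8095)²/98.8095 = 1.7609
χ² = 3.3583 + 2.2836 + 2.5895 + 1.7609 = 9.992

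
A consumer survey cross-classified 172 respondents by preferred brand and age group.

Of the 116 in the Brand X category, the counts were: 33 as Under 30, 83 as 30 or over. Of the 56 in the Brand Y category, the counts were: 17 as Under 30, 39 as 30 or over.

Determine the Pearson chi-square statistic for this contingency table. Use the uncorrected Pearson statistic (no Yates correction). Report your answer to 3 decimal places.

0.067

Row totals: 116, 56. Column totals: 50, 122. Grand total N = 172.
Expected counts (row total × column total / N):
  Brand X, Under 30: 116×50/172 = 33.7209
  Brand X, 30 or over: 116×122/172 = 82.2791
  Brand Y, Under 30: 56×50/172 = 16.2791
  Brand Y, 30 or over: 56×122/172 = 39.7209
Contributions (O − E)²/E:
  (33 − 33.7209)²/33.7209 = 0.0154
  (83 − 82.2791)²/82.2791 = 0.0063
  (17 − 16.2791)²/16.2791 = 0.0319
  (39 − 39.7209)²/39.7209 = 0.0131
χ² = 0.0154 + 0.0063 + 0.0319 + 0.0131 = 0.067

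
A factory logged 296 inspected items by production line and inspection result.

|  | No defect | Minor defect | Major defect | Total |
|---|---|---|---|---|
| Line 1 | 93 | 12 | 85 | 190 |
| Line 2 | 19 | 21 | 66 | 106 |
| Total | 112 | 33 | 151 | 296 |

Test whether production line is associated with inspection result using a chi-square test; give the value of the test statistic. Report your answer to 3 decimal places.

32.519

Grand total N = 296.
Expected counts (row total × column total / N):
  Line 1, No defect: 190×112/296 = 71.89189
  Line 1, Minor defect: 190×33/296 = 21.18243
  Line 1, Major defect: 190×151/296 = 96.92568
  Line 2, No defect: 106×112/296 = 40.10811
  Line 2, Minor defect: 106×33/296 = 11.81757
  Line 2, Major defect: 106×151/296 = 54.07432
Contributions (O − E)²/E:
  (93 − 71.89189)²/71.89189 = 6.1975
  (12 − 21.18243)²/21.18243 = 3.9805
  (85 − 96.92568)²/96.92568 = 1.4673
  (19 − 40.10811)²/40.10811 = 11.1088
  (21 − 11.81757)²/11.81757 = 7.1349
  (66 − 54.07432)²/54.07432 = 2.6301
χ² = 6.1975 + 3.9805 + 1.4673 + 11.1088 + 7.1349 + 2.6301 = 32.519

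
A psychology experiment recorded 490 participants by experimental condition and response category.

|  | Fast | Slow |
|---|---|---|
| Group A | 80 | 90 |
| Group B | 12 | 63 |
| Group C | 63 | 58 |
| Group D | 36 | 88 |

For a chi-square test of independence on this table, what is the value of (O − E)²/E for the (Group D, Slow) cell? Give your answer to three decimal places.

Row total (Group D) = 124; column total (Slow) = 299; N = 490.
Expected count E = 124 × 299 / 490 = 75.6653.
Contribution = (O − E)²/E = (88 − 75.6653)² / 75.6653 = 2.011.

2.011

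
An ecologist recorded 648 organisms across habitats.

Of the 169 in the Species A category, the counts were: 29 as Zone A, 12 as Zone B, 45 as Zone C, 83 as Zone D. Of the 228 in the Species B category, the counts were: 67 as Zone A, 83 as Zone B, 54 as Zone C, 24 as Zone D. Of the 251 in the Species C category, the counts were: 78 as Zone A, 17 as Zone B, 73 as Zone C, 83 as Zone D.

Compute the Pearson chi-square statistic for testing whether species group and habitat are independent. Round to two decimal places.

135.09

Row totals: 169, 228, 251. Column totals: 174, 112, 172, 190. Grand total N = 648.
Expected counts (row total × column total / N):
  Species A, Zone A: 169×174/648 = 45.380
  Species A, Zone B: 169×112/648 = 29.210
  Species A, Zone C: 169×172/648 = 44.858
  Species A, Zone D: 169×190/648 = 49.552
  Species B, Zone A: 228×174/648 = 61.222
  Species B, Zone B: 228×112/648 = 39.407
  Species B, Zone C: 228×172/648 = 60.519
  Species B, Zone D: 228×190/648 = 66.852
  Species C, Zone A: 251×174/648 = 67.398
  Species C, Zone B: 251×112/648 = 43.383
  Species C, Zone C: 251×172/648 = 66.623
  Species C, Zone D: 251×190/648 = 73.596
Contributions (O − E)²/E:
  (29 − 45.380)²/45.380 = 5.9124
  (12 − 29.210)²/29.210 = 10.1398
  (45 − 44.858)²/44.858 = 0.0004
  (83 − 49.552)²/49.552 = 22.5777
  (67 − 61.222)²/61.222 = 0.5453
  (83 − 39.407)²/39.407 = 48.2237
  (54 − 60.519)²/60.519 = 0.7022
  (24 − 66.852)²/66.852 = 27.4680
  (78 − 67.398)²/67.398 = 1.6677
  (17 − 43.383)²/43.383 = 16.0446
  (73 − 66.623)²/66.623 = 0.6104
  (83 − 73.596)²/73.596 = 1.2016
χ² = 5.9124 + 10.1398 + 0.0004 + 22.5777 + 0.5453 + 48.2237 + 0.7022 + 27.4680 + 1.6677 + 16.0446 + 0.6104 + 1.2016 = 135.09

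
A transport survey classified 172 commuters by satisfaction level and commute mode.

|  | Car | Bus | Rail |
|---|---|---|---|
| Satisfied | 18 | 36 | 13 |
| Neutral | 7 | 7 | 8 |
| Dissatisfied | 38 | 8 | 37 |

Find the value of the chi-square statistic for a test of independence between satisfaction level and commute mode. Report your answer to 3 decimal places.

35.150

Row totals: 67, 22, 83. Column totals: 63, 51, 58. Grand total N = 172.
Expected counts (row total × column total / N):
  Satisfied, Car: 67×63/172 = 24.5407
  Satisfied, Bus: 67×51/172 = 19.8663
  Satisfied, Rail: 67×58/172 = 22.5930
  Neutral, Car: 22×63/172 = 8.0581
  Neutral, Bus: 22×51/172 = 6.5233
  Neutral, Rail: 22×58/172 = 7.4186
  Dissatisfied, Car: 83×63/172 = 30.4012
  Dissatisfied, Bus: 83×51/172 = 24.6105
  Dissatisfied, Rail: 83×58/172 = 27.9884
Contributions (O − E)²/E:
  (18 − 24.5407)²/24.5407 = 1.7433
  (36 − 19.8663)²/19.8663 = 13.1024
  (13 − 22.5930)²/22.5930 = 4.0732
  (7 − 8.0581)²/8.0581 = 0.1389
  (7 − 6.5233)²/6.5233 = 0.0348
  (8 − 7.4186)²/7.4186 = 0.0456
  (38 − 30.4012)²/30.4012 = 1.8993
  (8 − 24.6105)²/24.6105 = 11.2110
  (37 − 27.9884)²/27.9884 = 2.9015
χ² = 1.7433 + 13.1024 + 4.0732 + 0.1389 + 0.0348 + 0.0456 + 1.8993 + 11.2110 + 2.9015 = 35.150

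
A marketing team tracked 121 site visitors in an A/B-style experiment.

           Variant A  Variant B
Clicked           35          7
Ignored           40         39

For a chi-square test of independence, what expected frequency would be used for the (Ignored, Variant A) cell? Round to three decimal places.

48.967

Row total (Ignored) = 79; column total (Variant A) = 75; grand total N = 121.
Expected count = (row total × column total) / N = 79 × 75 / 121 = 48.967.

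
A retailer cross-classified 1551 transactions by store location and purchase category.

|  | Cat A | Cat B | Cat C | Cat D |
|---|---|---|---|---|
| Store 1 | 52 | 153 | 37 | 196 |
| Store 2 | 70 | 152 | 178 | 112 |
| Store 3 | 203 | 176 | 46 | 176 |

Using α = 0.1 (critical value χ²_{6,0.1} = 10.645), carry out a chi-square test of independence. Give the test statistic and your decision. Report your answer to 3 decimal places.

Row totals: 438, 512, 601. Column totals: 325, 481, 261, 484. Grand total N = 1551.
Expected counts (row total × column total / N):
  Store 1, Cat A: 438×325/1551 = 91.7795
  Store 1, Cat B: 438×481/1551 = 135.8337
  Store 1, Cat C: 438×261/1551 = 73.7060
  Store 1, Cat D: 438×484/1551 = 136.6809
  Store 2, Cat A: 512×325/1551 = 107.2856
  Store 2, Cat B: 512×481/1551 = 158.7827
  Store 2, Cat C: 512×261/1551 = 86.1586
  Store 2, Cat D: 512×484/1551 = 159.7730
  Store 3, Cat A: 601×325/1551 = 125.9349
  Store 3, Cat B: 601×481/1551 = 186.3836
  Store 3, Cat C: 601×261/1551 = 101.1354
  Store 3, Cat D: 601×484/1551 = 187.5461
Contributions (O − E)²/E:
  (52 − 91.7795)²/91.7795 = 17.2414
  (153 − 135.8337)²/135.8337 = 2.1694
  (37 − 73.7060)²/73.7060 = 18.2798
  (196 − 136.6809)²/136.6809 = 25.7443
  (70 − 107.2856)²/107.2856 = 12.9581
  (152 − 158.7827)²/158.7827 = 0.2897
  (178 − 86.1586)²/86.1586 = 97.8990
  (112 − 159.7730)²/159.7730 = 14.2844
  (203 − 125.9349)²/125.9349 = 47.1595
  (176 − 186.3836)²/186.3836 = 0.5785
  (46 − 101.1354)²/101.1354 = 30.0578
  (176 − 187.5461)²/187.5461 = 0.7108
χ² = 17.2414 + 2.1694 + 18.2798 + 25.7443 + 12.9581 + 0.2897 + 97.8990 + 14.2844 + 47.1595 + 0.5785 + 30.0578 + 0.7108 = 267.373
df = (3−1)(4−1) = 6. Since 267.373 > 10.645, reject the null hypothesis of independence at α = 0.1.

267.373; reject H₀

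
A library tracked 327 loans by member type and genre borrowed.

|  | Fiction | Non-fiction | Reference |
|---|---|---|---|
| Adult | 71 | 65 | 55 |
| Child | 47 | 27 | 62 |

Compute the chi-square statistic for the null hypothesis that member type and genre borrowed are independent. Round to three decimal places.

12.087

Row totals: 191, 136. Column totals: 118, 92, 117. Grand total N = 327.
Expected counts (row total × column total / N):
  Adult, Fiction: 191×118/327 = 68.9235
  Adult, Non-fiction: 191×92/327 = 53.7370
  Adult, Reference: 191×117/327 = 68.3394
  Child, Fiction: 136×118/327 = 49.0765
  Child, Non-fiction: 136×92/327 = 38.2630
  Child, Reference: 136×117/327 = 48.6606
Contributions (O − E)²/E:
  (71 − 68.9235)²/68.9235 = 0.0626
  (65 − 53.7370)²/53.7370 = 2.3607
  (55 − 68.3394)²/68.3394 = 2.6038
  (47 − 49.0765)²/49.0765 = 0.0879
  (27 − 38.2630)²/38.2630 = 3.3153
  (62 − 48.6606)²/48.6606 = 3.6567
χ² = 0.0626 + 2.3607 + 2.6038 + 0.0879 + 3.3153 + 3.6567 = 12.087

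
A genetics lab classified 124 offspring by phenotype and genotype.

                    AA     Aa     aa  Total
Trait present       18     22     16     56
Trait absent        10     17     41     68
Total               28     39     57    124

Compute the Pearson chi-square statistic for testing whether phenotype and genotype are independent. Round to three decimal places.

Grand total N = 124.
Expected counts (row total × column total / N):
  Trait present, AA: 56×28/124 = 12.6452
  Trait present, Aa: 56×39/124 = 17.6129
  Trait present, aa: 56×57/124 = 25.7419
  Trait absent, AA: 68×28/124 = 15.3548
  Trait absent, Aa: 68×39/124 = 21.3871
  Trait absent, aa: 68×57/124 = 31.2581
Contributions (O − E)²/E:
  (18 − 12.6452)²/12.6452 = 2.2676
  (22 − 17.6129)²/17.6129 = 1.0928
  (16 − 25.7419)²/25.7419 = 3.6868
  (10 − 15.3548)²/15.3548 = 1.8674
  (17 − 21.3871)²/21.3871 = 0.8999
  (41 − 31.2581)²/31.2581 = 3.0362
χ² = 2.2676 + 1.0928 + 3.6868 + 1.8674 + 0.8999 + 3.0362 = 12.851

12.851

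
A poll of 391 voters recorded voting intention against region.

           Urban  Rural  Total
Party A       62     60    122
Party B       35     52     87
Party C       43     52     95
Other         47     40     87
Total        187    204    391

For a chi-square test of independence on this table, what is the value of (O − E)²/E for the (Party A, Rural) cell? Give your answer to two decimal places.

0.21

Row total (Party A) = 122; column total (Rural) = 204; N = 391.
Expected count E = 122 × 204 / 391 = 63.652.
Contribution = (O − E)²/E = (60 − 63.652)² / 63.652 = 0.21.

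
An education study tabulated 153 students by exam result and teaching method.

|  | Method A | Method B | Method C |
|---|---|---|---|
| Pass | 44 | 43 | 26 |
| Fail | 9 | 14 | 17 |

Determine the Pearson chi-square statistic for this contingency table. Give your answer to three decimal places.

6.372

Row totals: 113, 40. Column totals: 53, 57, 43. Grand total N = 153.
Expected counts (row total × column total / N):
  Pass, Method A: 113×53/153 = 39.1438
  Pass, Method B: 113×57/153 = 42.0980
  Pass, Method C: 113×43/153 = 31.7582
  Fail, Method A: 40×53/153 = 13.8562
  Fail, Method B: 40×57/153 = 14.9020
  Fail, Method C: 40×43/153 = 11.2418
Contributions (O − E)²/E:
  (44 − 39.1438)²/39.1438 = 0.6025
  (43 − 42.0980)²/42.0980 = 0.0193
  (26 − 31.7582)²/31.7582 = 1.0440
  (9 − 13.8562)²/13.8562 = 1.7020
  (14 − 14.9020)²/14.9020 = 0.0546
  (17 − 11.2418)²/11.2418 = 2.9494
χ² = 0.6025 + 0.0193 + 1.0440 + 1.7020 + 0.0546 + 2.9494 = 6.372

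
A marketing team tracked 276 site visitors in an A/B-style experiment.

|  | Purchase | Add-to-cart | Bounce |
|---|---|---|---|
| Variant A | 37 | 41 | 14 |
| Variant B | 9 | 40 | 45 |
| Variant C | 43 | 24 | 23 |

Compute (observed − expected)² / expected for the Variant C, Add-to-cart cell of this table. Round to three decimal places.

Row total (Variant C) = 90; column total (Add-to-cart) = 105; N = 276.
Expected count E = 90 × 105 / 276 = 34.2391.
Contribution = (O − E)²/E = (24 − 34.2391)² / 34.2391 = 3.062.

3.062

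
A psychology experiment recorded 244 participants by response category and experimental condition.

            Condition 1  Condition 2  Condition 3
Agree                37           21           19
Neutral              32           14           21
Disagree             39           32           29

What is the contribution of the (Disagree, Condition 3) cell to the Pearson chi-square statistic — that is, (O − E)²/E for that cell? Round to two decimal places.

Row total (Disagree) = 100; column total (Condition 3) = 69; N = 244.
Expected count E = 100 × 69 / 244 = 28.279.
Contribution = (O − E)²/E = (29 − 28.279)² / 28.279 = 0.02.

0.02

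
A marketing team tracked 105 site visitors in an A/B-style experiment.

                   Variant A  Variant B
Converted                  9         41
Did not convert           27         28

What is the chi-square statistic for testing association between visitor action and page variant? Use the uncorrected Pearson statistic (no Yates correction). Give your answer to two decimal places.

11.24

Row totals: 50, 55. Column totals: 36, 69. Grand total N = 105.
Expected counts (row total × column total / N):
  Converted, Variant A: 50×36/105 = 17.143
  Converted, Variant B: 50×69/105 = 32.857
  Did not convert, Variant A: 55×36/105 = 18.857
  Did not convert, Variant B: 55×69/105 = 36.143
Contributions (O − E)²/E:
  (9 − 17.143)²/17.143 = 3.8680
  (41 − 32.857)²/32.857 = 2.0181
  (27 − 18.857)²/18.857 = 3.5164
  (28 − 36.143)²/36.143 = 1.8346
χ² = 3.8680 + 2.0181 + 3.5164 + 1.8346 = 11.24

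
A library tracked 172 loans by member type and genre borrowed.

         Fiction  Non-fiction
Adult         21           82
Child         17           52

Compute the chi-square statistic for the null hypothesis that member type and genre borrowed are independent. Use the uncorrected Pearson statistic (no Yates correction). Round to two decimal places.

0.43

Row totals: 103, 69. Column totals: 38, 134. Grand total N = 172.
Expected counts (row total × column total / N):
  Adult, Fiction: 103×38/172 = 22.756
  Adult, Non-fiction: 103×134/172 = 80.244
  Child, Fiction: 69×38/172 = 15.244
  Child, Non-fiction: 69×134/172 = 53.756
Contributions (O − E)²/E:
  (21 − 22.756)²/22.756 = 0.1355
  (82 − 80.244)²/80.244 = 0.0384
  (17 − 15.244)²/15.244 = 0.2023
  (52 − 53.756)²/53.756 = 0.0574
χ² = 0.1355 + 0.0384 + 0.2023 + 0.0574 = 0.43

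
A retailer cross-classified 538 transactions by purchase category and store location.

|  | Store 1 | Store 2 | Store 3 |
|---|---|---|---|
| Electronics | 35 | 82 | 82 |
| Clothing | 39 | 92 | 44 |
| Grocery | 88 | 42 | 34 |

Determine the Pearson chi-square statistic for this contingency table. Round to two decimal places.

Row totals: 199, 175, 164. Column totals: 162, 216, 160. Grand total N = 538.
Expected counts (row total × column total / N):
  Electronics, Store 1: 199×162/538 = 59.922
  Electronics, Store 2: 199×216/538 = 79.896
  Electronics, Store 3: 199×160/538 = 59.182
  Clothing, Store 1: 175×162/538 = 52.695
  Clothing, Store 2: 175×216/538 = 70.260
  Clothing, Store 3: 175×160/538 = 52.045
  Grocery, Store 1: 164×162/538 = 49.383
  Grocery, Store 2: 164×216/538 = 65.844
  Grocery, Store 3: 164×160/538 = 48.773
Contributions (O − E)²/E:
  (35 − 59.922)²/59.922 = 10.3652
  (82 − 79.896)²/79.896 = 0.0554
  (82 − 59.182)²/59.182 = 8.7976
  (39 − 52.695)²/52.695 = 3.5592
  (92 − 70.260)²/70.260 = 6.7268
  (44 − 52.045)²/52.045 = 1.2436
  (88 − 49.383)²/49.383 = 30.1981
  (42 − 65.844)²/65.844 = 8.6346
  (34 − 48.773)²/48.773 = 4.4746
χ² = 10.3652 + 0.0554 + 8.7976 + 3.5592 + 6.7268 + 1.2436 + 30.1981 + 8.6346 + 4.4746 = 74.06

74.06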